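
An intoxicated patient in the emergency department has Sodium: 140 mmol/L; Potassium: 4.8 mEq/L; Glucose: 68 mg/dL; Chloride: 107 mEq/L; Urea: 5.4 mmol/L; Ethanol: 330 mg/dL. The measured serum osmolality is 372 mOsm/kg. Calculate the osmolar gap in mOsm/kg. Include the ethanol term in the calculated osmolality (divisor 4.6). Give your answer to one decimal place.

11.1 mOsm/kg

Calculated osmolality = 2·Na + glucose/18 + urea + ethanol/4.6
= 2·140 + 68/18 + 5.4 + 330/4.6
= 280 + 3.78 + 5.40 + 71.74
= 360.92 mOsm/kg ≈ 360.9 mOsm/kg
Osmolar gap = measured − calculated = 372 − 360.9 = 11.1 mOsm/kg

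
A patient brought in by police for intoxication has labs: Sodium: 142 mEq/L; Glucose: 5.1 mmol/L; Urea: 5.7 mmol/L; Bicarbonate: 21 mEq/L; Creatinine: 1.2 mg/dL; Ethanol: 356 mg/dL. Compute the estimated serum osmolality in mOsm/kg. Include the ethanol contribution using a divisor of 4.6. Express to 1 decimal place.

Calculated osmolality = 2·Na + glucose + urea + ethanol/4.6
= 2·142 + 5.1 + 5.7 + 356/4.6
= 284 + 5.10 + 5.70 + 77.39
= 372.19 mOsm/kg

372.2 mOsm/kg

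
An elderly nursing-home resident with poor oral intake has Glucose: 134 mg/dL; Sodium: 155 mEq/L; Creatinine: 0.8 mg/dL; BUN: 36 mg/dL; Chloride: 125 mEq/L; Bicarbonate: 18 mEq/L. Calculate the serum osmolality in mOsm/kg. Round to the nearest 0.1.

Calculated osmolality = 2·Na + glucose/18 + BUN/2.8
= 2·155 + 134/18 + 36/2.8
= 310 + 7.44 + 12.86
= 330.3 mOsm/kg

330.3 mOsm/kg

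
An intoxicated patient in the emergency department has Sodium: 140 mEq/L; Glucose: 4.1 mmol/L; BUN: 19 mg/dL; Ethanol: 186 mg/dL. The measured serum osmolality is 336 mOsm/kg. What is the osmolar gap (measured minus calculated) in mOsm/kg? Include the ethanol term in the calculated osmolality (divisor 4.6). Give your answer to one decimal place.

4.7 mOsm/kg

Calculated osmolality = 2·Na + glucose + BUN/2.8 + ethanol/4.6
= 2·140 + 4.1 + 19/2.8 + 186/4.6
= 280 + 4.10 + 6.79 + 40.43
= 331.32 mOsm/kg ≈ 331.3 mOsm/kg
Osmolar gap = measured − calculated = 336 − 331.3 = 4.7 mOsm/kg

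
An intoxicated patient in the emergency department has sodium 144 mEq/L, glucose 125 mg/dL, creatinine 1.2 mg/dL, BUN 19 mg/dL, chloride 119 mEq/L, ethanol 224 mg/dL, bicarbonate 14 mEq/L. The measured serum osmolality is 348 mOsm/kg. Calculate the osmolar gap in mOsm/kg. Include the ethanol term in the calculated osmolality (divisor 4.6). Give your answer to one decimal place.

Calculated osmolality = 2·Na + glucose/18 + BUN/2.8 + ethanol/4.6
= 2·144 + 125/18 + 19/2.8 + 224/4.6
= 288 + 6.94 + 6.79 + 48.70
= 350.43 mOsm/kg ≈ 350.4 mOsm/kg
Osmolar gap = measured − calculated = 348 − 350.4 = -2.4 mOsm/kg

-2.4 mOsm/kg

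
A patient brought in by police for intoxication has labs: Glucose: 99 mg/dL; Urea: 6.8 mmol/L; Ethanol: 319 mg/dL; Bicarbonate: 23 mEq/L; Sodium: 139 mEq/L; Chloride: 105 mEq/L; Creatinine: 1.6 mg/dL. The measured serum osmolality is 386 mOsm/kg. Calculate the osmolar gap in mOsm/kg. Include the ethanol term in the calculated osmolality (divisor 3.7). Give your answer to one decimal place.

Calculated osmolality = 2·Na + glucose/18 + urea + ethanol/3.7
= 2·139 + 99/18 + 6.8 + 319/3.7
= 278 + 5.50 + 6.80 + 86.22
= 376.52 mOsm/kg ≈ 376.5 mOsm/kg
Osmolar gap = measured − calculated = 386 − 376.5 = 9.5 mOsm/kg

9.5 mOsm/kg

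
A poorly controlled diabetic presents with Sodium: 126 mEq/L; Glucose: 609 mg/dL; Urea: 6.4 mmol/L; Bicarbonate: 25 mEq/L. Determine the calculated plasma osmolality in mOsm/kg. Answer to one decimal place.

Calculated osmolality = 2·Na + glucose/18 + urea
= 2·126 + 609/18 + 6.4
= 252 + 33.83 + 6.40
= 292.23 mOsm/kg

292.2 mOsm/kg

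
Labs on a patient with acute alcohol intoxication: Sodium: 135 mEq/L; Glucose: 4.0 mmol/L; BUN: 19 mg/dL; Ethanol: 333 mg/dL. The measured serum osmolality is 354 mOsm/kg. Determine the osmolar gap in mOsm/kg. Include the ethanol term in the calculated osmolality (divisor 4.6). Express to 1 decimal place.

Calculated osmolality = 2·Na + glucose + BUN/2.8 + ethanol/4.6
= 2·135 + 4 + 19/2.8 + 333/4.6
= 270 + 4 + 6.79 + 72.39
= 353.18 mOsm/kg ≈ 353.2 mOsm/kg
Osmolar gap = measured − calculated = 354 − 353.2 = 0.8 mOsm/kg

0.8 mOsm/kg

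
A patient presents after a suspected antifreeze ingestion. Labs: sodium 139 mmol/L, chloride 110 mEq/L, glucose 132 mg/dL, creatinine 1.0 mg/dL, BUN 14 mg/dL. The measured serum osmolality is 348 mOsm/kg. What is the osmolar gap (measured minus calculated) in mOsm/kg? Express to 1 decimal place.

57.7 mOsm/kg

Calculated osmolality = 2·Na + glucose/18 + BUN/2.8
= 2·139 + 132/18 + 14/2.8
= 278 + 7.33 + 5
= 290.33 mOsm/kg ≈ 290.3 mOsm/kg
Osmolar gap = measured − calculated = 348 − 290.3 = 57.7 mOsm/kg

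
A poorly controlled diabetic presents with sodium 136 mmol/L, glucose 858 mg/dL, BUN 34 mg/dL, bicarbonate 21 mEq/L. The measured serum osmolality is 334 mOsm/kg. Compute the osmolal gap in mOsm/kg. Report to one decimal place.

Calculated osmolality = 2·Na + glucose/18 + BUN/2.8
= 2·136 + 858/18 + 34/2.8
= 272 + 47.67 + 12.14
= 331.81 mOsm/kg ≈ 331.8 mOsm/kg
Osmolar gap = measured − calculated = 334 − 331.8 = 2.2 mOsm/kg

2.2 mOsm/kg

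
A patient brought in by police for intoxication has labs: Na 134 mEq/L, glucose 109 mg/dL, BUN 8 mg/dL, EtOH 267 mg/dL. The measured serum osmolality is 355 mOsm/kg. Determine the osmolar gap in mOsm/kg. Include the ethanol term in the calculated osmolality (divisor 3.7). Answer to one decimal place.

5.9 mOsm/kg

Calculated osmolality = 2·Na + glucose/18 + BUN/2.8 + ethanol/3.7
= 2·134 + 109/18 + 8/2.8 + 267/3.7
= 268 + 6.06 + 2.86 + 72.16
= 349.08 mOsm/kg ≈ 349.1 mOsm/kg
Osmolar gap = measured − calculated = 355 − 349.1 = 5.9 mOsm/kg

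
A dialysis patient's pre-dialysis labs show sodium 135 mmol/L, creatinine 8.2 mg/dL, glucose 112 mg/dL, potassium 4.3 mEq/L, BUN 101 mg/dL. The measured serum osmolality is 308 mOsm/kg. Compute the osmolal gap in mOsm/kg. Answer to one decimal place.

Calculated osmolality = 2·Na + glucose/18 + BUN/2.8
= 2·135 + 112/18 + 101/2.8
= 270 + 6.22 + 36.07
= 312.29 mOsm/kg ≈ 312.3 mOsm/kg
Osmolar gap = measured − calculated = 308 − 312.3 = -4.3 mOsm/kg

-4.3 mOsm/kg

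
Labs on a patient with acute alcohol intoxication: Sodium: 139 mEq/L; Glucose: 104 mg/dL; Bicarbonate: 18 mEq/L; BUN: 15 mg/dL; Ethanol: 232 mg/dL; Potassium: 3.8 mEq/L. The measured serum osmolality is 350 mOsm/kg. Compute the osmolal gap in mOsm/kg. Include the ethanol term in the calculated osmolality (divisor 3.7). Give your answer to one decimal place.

Calculated osmolality = 2·Na + glucose/18 + BUN/2.8 + ethanol/3.7
= 2·139 + 104/18 + 15/2.8 + 232/3.7
= 278 + 5.78 + 5.36 + 62.70
= 351.84 mOsm/kg ≈ 351.8 mOsm/kg
Osmolar gap = measured − calculated = 350 − 351.8 = -1.8 mOsm/kg

-1.8 mOsm/kg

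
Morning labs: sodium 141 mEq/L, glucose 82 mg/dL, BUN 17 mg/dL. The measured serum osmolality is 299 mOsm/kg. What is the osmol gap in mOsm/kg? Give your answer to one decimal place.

Calculated osmolality = 2·Na + glucose/18 + BUN/2.8
= 2·141 + 82/18 + 17/2.8
= 282 + 4.56 + 6.07
= 292.63 mOsm/kg ≈ 292.6 mOsm/kg
Osmolar gap = measured − calculated = 299 − 292.6 = 6.4 mOsm/kg

6.4 mOsm/kg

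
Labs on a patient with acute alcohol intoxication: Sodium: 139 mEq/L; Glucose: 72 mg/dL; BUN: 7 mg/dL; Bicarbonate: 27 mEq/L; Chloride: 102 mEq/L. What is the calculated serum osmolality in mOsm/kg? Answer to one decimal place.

Calculated osmolality = 2·Na + glucose/18 + BUN/2.8
= 2·139 + 72/18 + 7/2.8
= 278 + 4 + 2.50
= 284.5 mOsm/kg

284.5 mOsm/kg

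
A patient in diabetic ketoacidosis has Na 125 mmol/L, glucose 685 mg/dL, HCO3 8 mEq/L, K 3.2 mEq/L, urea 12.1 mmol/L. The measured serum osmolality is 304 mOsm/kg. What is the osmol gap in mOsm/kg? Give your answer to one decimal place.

3.8 mOsm/kg

Calculated osmolality = 2·Na + glucose/18 + urea
= 2·125 + 685/18 + 12.1
= 250 + 38.06 + 12.10
= 300.16 mOsm/kg ≈ 300.2 mOsm/kg
Osmolar gap = measured − calculated = 304 − 300.2 = 3.8 mOsm/kg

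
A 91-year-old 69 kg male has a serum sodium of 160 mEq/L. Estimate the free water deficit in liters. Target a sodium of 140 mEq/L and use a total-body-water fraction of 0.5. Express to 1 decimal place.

4.9 L

TBW = 0.5 · 69 = 34.5 L
Free water deficit = TBW · (Na/140 − 1)
= 34.5 · (160/140 − 1)
= 34.5 · 0.1429
= 4.93 L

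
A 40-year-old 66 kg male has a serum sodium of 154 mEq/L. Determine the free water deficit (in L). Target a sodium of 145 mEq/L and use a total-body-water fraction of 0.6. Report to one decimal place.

TBW = 0.6 · 66 = 39.6 L
Free water deficit = TBW · (Na/145 − 1)
= 39.6 · (154/145 − 1)
= 39.6 · 0.0621
= 2.46 L

2.5 L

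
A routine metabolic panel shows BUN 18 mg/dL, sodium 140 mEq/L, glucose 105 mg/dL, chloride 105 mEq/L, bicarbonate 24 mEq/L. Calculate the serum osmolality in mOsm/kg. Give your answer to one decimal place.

292.3 mOsm/kg

Calculated osmolality = 2·Na + glucose/18 + BUN/2.8
= 2·140 + 105/18 + 18/2.8
= 280 + 5.83 + 6.43
= 292.26 mOsm/kg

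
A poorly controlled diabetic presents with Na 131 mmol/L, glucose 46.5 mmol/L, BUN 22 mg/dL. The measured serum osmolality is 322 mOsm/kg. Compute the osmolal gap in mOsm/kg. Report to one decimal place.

5.6 mOsm/kg

Calculated osmolality = 2·Na + glucose + BUN/2.8
= 2·131 + 46.5 + 22/2.8
= 262 + 46.50 + 7.86
= 316.36 mOsm/kg ≈ 316.4 mOsm/kg
Osmolar gap = measured − calculated = 322 − 316.4 = 5.6 mOsm/kg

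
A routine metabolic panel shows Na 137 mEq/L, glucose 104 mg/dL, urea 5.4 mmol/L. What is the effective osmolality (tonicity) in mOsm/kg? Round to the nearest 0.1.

Effective osmolality excludes urea (freely permeant across cell membranes):
2·Na + glucose/18
= 2·137 + 104/18
= 274 + 5.78
= 279.78 mOsm/kg

279.8 mOsm/kg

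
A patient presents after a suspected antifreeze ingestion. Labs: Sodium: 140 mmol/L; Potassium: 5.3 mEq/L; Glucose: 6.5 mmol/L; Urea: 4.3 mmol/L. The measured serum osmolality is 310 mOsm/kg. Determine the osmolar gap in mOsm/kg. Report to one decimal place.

Calculated osmolality = 2·Na + glucose + urea
= 2·140 + 6.5 + 4.3
= 280 + 6.50 + 4.30
= 290.8 mOsm/kg ≈ 290.8 mOsm/kg
Osmolar gap = measured − calculated = 310 − 290.8 = 19.2 mOsm/kg

19.2 mOsm/kg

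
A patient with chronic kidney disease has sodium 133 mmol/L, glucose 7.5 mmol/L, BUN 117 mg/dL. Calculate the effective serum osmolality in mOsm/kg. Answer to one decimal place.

273.5 mOsm/kg

Effective osmolality excludes urea (freely permeant across cell membranes):
2·Na + glucose
= 2·133 + 7.5
= 266 + 7.5
= 273.5 mOsm/kg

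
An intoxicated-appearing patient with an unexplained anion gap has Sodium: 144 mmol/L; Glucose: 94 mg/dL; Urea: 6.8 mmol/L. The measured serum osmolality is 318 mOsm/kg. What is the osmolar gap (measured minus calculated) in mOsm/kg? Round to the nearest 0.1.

18.0 mOsm/kg

Calculated osmolality = 2·Na + glucose/18 + urea
= 2·144 + 94/18 + 6.8
= 288 + 5.22 + 6.80
= 300.02 mOsm/kg ≈ 300.0 mOsm/kg
Osmolar gap = measured − calculated = 318 − 300.0 = 18.0 mOsm/kg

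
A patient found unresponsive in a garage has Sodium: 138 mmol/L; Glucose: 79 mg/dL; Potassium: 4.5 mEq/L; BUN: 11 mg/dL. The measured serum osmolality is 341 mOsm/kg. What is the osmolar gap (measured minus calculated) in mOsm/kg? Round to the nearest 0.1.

56.7 mOsm/kg

Calculated osmolality = 2·Na + glucose/18 + BUN/2.8
= 2·138 + 79/18 + 11/2.8
= 276 + 4.39 + 3.93
= 284.32 mOsm/kg ≈ 284.3 mOsm/kg
Osmolar gap = measured − calculated = 341 − 284.3 = 56.7 mOsm/kg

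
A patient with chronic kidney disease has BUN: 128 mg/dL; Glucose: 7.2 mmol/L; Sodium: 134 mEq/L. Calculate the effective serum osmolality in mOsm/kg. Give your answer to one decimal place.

Effective osmolality excludes urea (freely permeant across cell membranes):
2·Na + glucose
= 2·134 + 7.2
= 268 + 7.2
= 275.2 mOsm/kg

275.2 mOsm/kg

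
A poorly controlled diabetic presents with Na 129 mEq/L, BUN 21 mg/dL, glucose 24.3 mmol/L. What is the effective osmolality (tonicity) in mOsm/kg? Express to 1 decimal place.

Effective osmolality excludes urea (freely permeant across cell membranes):
2·Na + glucose
= 2·129 + 24.3
= 258 + 24.3
= 282.3 mOsm/kg

282.3 mOsm/kg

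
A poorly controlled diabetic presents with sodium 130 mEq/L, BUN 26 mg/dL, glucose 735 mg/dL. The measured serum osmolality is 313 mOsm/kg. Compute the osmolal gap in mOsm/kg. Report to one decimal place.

Calculated osmolality = 2·Na + glucose/18 + BUN/2.8
= 2·130 + 735/18 + 26/2.8
= 260 + 40.83 + 9.29
= 310.12 mOsm/kg ≈ 310.1 mOsm/kg
Osmolar gap = measured − calculated = 313 − 310.1 = 2.9 mOsm/kg

2.9 mOsm/kg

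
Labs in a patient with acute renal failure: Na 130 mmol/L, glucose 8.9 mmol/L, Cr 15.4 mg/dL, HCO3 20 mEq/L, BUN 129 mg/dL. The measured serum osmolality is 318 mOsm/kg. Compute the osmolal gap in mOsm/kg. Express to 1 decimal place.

3.0 mOsm/kg

Calculated osmolality = 2·Na + glucose + BUN/2.8
= 2·130 + 8.9 + 129/2.8
= 260 + 8.90 + 46.07
= 314.97 mOsm/kg ≈ 315.0 mOsm/kg
Osmolar gap = measured − calculated = 318 − 315.0 = 3.0 mOsm/kg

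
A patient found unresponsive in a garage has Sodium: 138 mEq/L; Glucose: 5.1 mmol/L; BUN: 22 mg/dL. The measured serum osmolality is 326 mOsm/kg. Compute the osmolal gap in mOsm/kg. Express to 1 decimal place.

37.0 mOsm/kg

Calculated osmolality = 2·Na + glucose + BUN/2.8
= 2·138 + 5.1 + 22/2.8
= 276 + 5.10 + 7.86
= 288.96 mOsm/kg ≈ 289.0 mOsm/kg
Osmolar gap = measured − calculated = 326 − 289.0 = 37.0 mOsm/kg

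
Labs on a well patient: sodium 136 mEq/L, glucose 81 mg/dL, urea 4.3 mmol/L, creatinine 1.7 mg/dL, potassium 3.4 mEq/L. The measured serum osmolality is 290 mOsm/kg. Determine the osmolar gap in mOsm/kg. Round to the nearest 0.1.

Calculated osmolality = 2·Na + glucose/18 + urea
= 2·136 + 81/18 + 4.3
= 272 + 4.50 + 4.30
= 280.8 mOsm/kg ≈ 280.8 mOsm/kg
Osmolar gap = measured − calculated = 290 − 280.8 = 9.2 mOsm/kg

9.2 mOsm/kg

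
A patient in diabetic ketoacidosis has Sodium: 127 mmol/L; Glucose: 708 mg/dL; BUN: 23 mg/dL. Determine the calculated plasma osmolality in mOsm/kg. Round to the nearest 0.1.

Calculated osmolality = 2·Na + glucose/18 + BUN/2.8
= 2·127 + 708/18 + 23/2.8
= 254 + 39.33 + 8.21
= 301.54 mOsm/kg

301.5 mOsm/kg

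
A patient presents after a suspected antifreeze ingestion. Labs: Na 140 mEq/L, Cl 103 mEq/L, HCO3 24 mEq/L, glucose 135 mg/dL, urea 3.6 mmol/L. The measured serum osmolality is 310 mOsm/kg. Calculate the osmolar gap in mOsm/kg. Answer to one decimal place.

18.9 mOsm/kg

Calculated osmolality = 2·Na + glucose/18 + urea
= 2·140 + 135/18 + 3.6
= 280 + 7.50 + 3.60
= 291.1 mOsm/kg ≈ 291.1 mOsm/kg
Osmolar gap = measured − calculated = 310 − 291.1 = 18.9 mOsm/kg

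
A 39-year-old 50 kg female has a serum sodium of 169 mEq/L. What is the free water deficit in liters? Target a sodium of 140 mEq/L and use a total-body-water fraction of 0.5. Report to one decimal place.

5.2 L

TBW = 0.5 · 50 = 25 L
Free water deficit = TBW · (Na/140 − 1)
= 25 · (169/140 − 1)
= 25 · 0.2071
= 5.18 L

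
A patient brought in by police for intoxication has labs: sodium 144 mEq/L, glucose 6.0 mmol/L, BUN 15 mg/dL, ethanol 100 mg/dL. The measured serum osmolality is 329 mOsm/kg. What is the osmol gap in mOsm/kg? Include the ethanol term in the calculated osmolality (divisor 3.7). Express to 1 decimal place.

2.6 mOsm/kg

Calculated osmolality = 2·Na + glucose + BUN/2.8 + ethanol/3.7
= 2·144 + 6 + 15/2.8 + 100/3.7
= 288 + 6 + 5.36 + 27.03
= 326.39 mOsm/kg ≈ 326.4 mOsm/kg
Osmolar gap = measured − calculated = 329 − 326.4 = 2.6 mOsm/kg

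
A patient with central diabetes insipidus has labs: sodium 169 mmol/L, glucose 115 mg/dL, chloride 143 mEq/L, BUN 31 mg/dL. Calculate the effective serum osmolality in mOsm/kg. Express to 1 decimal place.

Effective osmolality excludes urea (freely permeant across cell membranes):
2·Na + glucose/18
= 2·169 + 115/18
= 338 + 6.39
= 344.39 mOsm/kg

344.4 mOsm/kg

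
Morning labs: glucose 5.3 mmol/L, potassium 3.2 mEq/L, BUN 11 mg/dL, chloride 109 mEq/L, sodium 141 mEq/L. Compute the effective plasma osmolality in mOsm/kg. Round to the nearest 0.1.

287.3 mOsm/kg

Effective osmolality excludes urea (freely permeant across cell membranes):
2·Na + glucose
= 2·141 + 5.3
= 282 + 5.3
= 287.3 mOsm/kg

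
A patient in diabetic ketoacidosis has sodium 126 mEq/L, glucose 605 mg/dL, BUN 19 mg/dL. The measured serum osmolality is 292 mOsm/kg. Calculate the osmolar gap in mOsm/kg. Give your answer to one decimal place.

-0.4 mOsm/kg

Calculated osmolality = 2·Na + glucose/18 + BUN/2.8
= 2·126 + 605/18 + 19/2.8
= 252 + 33.61 + 6.79
= 292.4 mOsm/kg ≈ 292.4 mOsm/kg
Osmolar gap = measured − calculated = 292 − 292.4 = -0.4 mOsm/kg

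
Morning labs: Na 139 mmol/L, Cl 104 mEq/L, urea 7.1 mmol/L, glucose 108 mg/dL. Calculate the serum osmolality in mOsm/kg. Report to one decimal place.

Calculated osmolality = 2·Na + glucose/18 + urea
= 2·139 + 108/18 + 7.1
= 278 + 6 + 7.10
= 291.1 mOsm/kg

291.1 mOsm/kg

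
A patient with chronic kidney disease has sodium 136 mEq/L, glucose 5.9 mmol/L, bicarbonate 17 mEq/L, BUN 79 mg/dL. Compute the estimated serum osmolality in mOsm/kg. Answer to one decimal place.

Calculated osmolality = 2·Na + glucose + BUN/2.8
= 2·136 + 5.9 + 79/2.8
= 272 + 5.90 + 28.21
= 306.11 mOsm/kg

306.1 mOsm/kg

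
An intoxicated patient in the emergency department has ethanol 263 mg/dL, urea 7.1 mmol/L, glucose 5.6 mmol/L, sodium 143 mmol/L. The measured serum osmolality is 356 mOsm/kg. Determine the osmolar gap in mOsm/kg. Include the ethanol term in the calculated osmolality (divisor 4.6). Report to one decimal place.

0.1 mOsm/kg

Calculated osmolality = 2·Na + glucose + urea + ethanol/4.6
= 2·143 + 5.6 + 7.1 + 263/4.6
= 286 + 5.60 + 7.10 + 57.17
= 355.87 mOsm/kg ≈ 355.9 mOsm/kg
Osmolar gap = measured − calculated = 356 − 355.9 = 0.1 mOsm/kg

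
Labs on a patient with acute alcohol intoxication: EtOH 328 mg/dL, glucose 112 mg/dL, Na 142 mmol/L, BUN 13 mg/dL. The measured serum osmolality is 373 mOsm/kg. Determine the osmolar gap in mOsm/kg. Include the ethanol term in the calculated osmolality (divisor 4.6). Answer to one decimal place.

Calculated osmolality = 2·Na + glucose/18 + BUN/2.8 + ethanol/4.6
= 2·142 + 112/18 + 13/2.8 + 328/4.6
= 284 + 6.22 + 4.64 + 71.30
= 366.16 mOsm/kg ≈ 366.2 mOsm/kg
Osmolar gap = measured − calculated = 373 − 366.2 = 6.8 mOsm/kg

6.8 mOsm/kg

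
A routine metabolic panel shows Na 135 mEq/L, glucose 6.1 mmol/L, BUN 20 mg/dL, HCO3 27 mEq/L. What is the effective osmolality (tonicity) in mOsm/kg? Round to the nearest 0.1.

Effective osmolality excludes urea (freely permeant across cell membranes):
2·Na + glucose
= 2·135 + 6.1
= 270 + 6.1
= 276.1 mOsm/kg

276.1 mOsm/kg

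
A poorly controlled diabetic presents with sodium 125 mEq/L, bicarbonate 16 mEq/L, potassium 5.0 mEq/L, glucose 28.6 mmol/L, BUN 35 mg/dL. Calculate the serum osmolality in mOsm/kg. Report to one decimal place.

291.1 mOsm/kg

Calculated osmolality = 2·Na + glucose + BUN/2.8
= 2·125 + 28.6 + 35/2.8
= 250 + 28.60 + 12.50
= 291.1 mOsm/kg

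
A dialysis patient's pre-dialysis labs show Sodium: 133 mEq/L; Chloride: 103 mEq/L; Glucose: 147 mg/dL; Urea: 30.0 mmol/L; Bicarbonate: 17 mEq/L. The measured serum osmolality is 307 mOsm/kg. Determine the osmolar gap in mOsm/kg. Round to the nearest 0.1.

2.8 mOsm/kg

Calculated osmolality = 2·Na + glucose/18 + urea
= 2·133 + 147/18 + 30
= 266 + 8.17 + 30
= 304.17 mOsm/kg ≈ 304.2 mOsm/kg
Osmolar gap = measured − calculated = 307 − 304.2 = 2.8 mOsm/kg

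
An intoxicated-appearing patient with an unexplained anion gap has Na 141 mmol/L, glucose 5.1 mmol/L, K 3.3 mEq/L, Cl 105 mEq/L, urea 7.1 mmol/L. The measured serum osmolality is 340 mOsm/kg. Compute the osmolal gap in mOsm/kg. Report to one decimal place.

45.8 mOsm/kg

Calculated osmolality = 2·Na + glucose + urea
= 2·141 + 5.1 + 7.1
= 282 + 5.10 + 7.10
= 294.2 mOsm/kg ≈ 294.2 mOsm/kg
Osmolar gap = measured − calculated = 340 − 294.2 = 45.8 mOsm/kg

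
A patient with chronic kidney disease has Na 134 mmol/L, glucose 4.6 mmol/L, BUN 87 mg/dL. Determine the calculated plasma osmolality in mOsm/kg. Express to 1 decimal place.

303.7 mOsm/kg

Calculated osmolality = 2·Na + glucose + BUN/2.8
= 2·134 + 4.6 + 87/2.8
= 268 + 4.60 + 31.07
= 303.67 mOsm/kg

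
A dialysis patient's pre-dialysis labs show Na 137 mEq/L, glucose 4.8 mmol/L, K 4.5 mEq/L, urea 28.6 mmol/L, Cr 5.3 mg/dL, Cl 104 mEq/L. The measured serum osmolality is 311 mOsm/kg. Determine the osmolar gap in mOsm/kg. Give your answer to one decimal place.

Calculated osmolality = 2·Na + glucose + urea
= 2·137 + 4.8 + 28.6
= 274 + 4.80 + 28.60
= 307.4 mOsm/kg ≈ 307.4 mOsm/kg
Osmolar gap = measured − calculated = 311 − 307.4 = 3.6 mOsm/kg

3.6 mOsm/kg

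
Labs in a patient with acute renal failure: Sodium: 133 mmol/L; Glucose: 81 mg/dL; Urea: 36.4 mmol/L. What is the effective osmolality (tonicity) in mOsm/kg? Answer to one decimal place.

Effective osmolality excludes urea (freely permeant across cell membranes):
2·Na + glucose/18
= 2·133 + 81/18
= 266 + 4.5
= 270.5 mOsm/kg

270.5 mOsm/kg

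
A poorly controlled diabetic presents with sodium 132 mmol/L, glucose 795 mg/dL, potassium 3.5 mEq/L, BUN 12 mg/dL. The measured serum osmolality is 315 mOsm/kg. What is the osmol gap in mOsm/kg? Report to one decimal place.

Calculated osmolality = 2·Na + glucose/18 + BUN/2.8
= 2·132 + 795/18 + 12/2.8
= 264 + 44.17 + 4.29
= 312.46 mOsm/kg ≈ 312.5 mOsm/kg
Osmolar gap = measured − calculated = 315 − 312.5 = 2.5 mOsm/kg

2.5 mOsm/kg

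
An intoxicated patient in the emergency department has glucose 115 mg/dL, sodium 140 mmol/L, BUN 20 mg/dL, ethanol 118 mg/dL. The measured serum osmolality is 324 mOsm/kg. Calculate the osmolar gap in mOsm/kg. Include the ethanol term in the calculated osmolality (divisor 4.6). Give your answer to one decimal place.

4.8 mOsm/kg

Calculated osmolality = 2·Na + glucose/18 + BUN/2.8 + ethanol/4.6
= 2·140 + 115/18 + 20/2.8 + 118/4.6
= 280 + 6.39 + 7.14 + 25.65
= 319.18 mOsm/kg ≈ 319.2 mOsm/kg
Osmolar gap = measured − calculated = 324 − 319.2 = 4.8 mOsm/kg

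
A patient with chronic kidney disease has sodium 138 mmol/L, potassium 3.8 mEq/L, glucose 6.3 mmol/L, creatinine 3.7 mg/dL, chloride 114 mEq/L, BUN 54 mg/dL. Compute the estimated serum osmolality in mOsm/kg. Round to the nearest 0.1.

Calculated osmolality = 2·Na + glucose + BUN/2.8
= 2·138 + 6.3 + 54/2.8
= 276 + 6.30 + 19.29
= 301.59 mOsm/kg

301.6 mOsm/kg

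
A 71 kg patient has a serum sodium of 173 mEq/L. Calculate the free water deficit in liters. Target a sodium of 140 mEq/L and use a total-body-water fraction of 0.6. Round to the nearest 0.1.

10.0 L

TBW = 0.6 · 71 = 42.6 L
Free water deficit = TBW · (Na/140 − 1)
= 42.6 · (173/140 − 1)
= 42.6 · 0.2357
= 10.04 L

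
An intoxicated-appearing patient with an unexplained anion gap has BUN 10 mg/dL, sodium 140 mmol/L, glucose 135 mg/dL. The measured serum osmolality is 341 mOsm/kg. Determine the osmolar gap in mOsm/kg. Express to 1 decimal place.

Calculated osmolality = 2·Na + glucose/18 + BUN/2.8
= 2·140 + 135/18 + 10/2.8
= 280 + 7.50 + 3.57
= 291.07 mOsm/kg ≈ 291.1 mOsm/kg
Osmolar gap = measured − calculated = 341 − 291.1 = 49.9 mOsm/kg

49.9 mOsm/kg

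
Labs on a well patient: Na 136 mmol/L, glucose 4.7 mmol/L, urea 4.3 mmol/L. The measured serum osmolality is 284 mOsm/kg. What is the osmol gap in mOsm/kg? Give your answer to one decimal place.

Calculated osmolality = 2·Na + glucose + urea
= 2·136 + 4.7 + 4.3
= 272 + 4.70 + 4.30
= 281 mOsm/kg ≈ 281.0 mOsm/kg
Osmolar gap = measured − calculated = 284 − 281.0 = 3.0 mOsm/kg

3.0 mOsm/kg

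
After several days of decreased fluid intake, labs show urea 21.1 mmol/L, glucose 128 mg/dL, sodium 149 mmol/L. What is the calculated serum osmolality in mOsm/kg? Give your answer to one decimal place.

Calculated osmolality = 2·Na + glucose/18 + urea
= 2·149 + 128/18 + 21.1
= 298 + 7.11 + 21.10
= 326.21 mOsm/kg

326.2 mOsm/kg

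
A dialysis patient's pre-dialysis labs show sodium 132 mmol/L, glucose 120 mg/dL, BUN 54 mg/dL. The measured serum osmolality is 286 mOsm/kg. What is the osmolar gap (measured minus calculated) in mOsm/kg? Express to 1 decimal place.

Calculated osmolality = 2·Na + glucose/18 + BUN/2.8
= 2·132 + 120/18 + 54/2.8
= 264 + 6.67 + 19.29
= 289.96 mOsm/kg ≈ 290.0 mOsm/kg
Osmolar gap = measured − calculated = 286 − 290.0 = -4.0 mOsm/kg

-4.0 mOsm/kg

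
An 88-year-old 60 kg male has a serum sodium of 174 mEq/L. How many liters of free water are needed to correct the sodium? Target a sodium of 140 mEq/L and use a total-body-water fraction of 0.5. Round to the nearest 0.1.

7.3 L

TBW = 0.5 · 60 = 30 L
Free water deficit = TBW · (Na/140 − 1)
= 30 · (174/140 − 1)
= 30 · 0.2429
= 7.29 L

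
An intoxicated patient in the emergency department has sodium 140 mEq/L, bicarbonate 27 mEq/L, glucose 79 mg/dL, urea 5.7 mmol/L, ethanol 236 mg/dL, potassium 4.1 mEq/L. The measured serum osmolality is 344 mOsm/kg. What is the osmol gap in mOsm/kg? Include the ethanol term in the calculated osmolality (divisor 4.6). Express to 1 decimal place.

Calculated osmolality = 2·Na + glucose/18 + urea + ethanol/4.6
= 2·140 + 79/18 + 5.7 + 236/4.6
= 280 + 4.39 + 5.70 + 51.30
= 341.39 mOsm/kg ≈ 341.4 mOsm/kg
Osmolar gap = measured − calculated = 344 − 341.4 = 2.6 mOsm/kg

2.6 mOsm/kg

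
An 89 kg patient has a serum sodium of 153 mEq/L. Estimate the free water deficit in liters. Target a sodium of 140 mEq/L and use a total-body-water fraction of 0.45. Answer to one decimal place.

3.7 L

TBW = 0.45 · 89 = 40.05 L
Free water deficit = TBW · (Na/140 − 1)
= 40.05 · (153/140 − 1)
= 40.05 · 0.0929
= 3.72 L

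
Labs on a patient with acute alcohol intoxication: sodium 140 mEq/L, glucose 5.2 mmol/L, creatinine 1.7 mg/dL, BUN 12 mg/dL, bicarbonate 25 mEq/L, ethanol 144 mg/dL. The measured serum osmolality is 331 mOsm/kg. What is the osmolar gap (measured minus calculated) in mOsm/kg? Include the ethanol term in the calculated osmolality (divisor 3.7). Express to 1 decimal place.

Calculated osmolality = 2·Na + glucose + BUN/2.8 + ethanol/3.7
= 2·140 + 5.2 + 12/2.8 + 144/3.7
= 280 + 5.20 + 4.29 + 38.92
= 328.41 mOsm/kg ≈ 328.4 mOsm/kg
Osmolar gap = measured − calculated = 331 − 328.4 = 2.6 mOsm/kg

2.6 mOsm/kg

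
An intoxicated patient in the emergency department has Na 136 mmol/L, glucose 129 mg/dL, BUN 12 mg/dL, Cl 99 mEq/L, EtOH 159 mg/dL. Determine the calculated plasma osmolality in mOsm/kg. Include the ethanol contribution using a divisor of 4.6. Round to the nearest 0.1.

Calculated osmolality = 2·Na + glucose/18 + BUN/2.8 + ethanol/4.6
= 2·136 + 129/18 + 12/2.8 + 159/4.6
= 272 + 7.17 + 4.29 + 34.57
= 318.03 mOsm/kg

318.0 mOsm/kg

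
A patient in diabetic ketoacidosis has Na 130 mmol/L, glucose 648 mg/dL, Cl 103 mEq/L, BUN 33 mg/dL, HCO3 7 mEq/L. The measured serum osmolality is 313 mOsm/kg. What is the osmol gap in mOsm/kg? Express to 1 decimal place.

5.2 mOsm/kg

Calculated osmolality = 2·Na + glucose/18 + BUN/2.8
= 2·130 + 648/18 + 33/2.8
= 260 + 36 + 11.79
= 307.79 mOsm/kg ≈ 307.8 mOsm/kg
Osmolar gap = measured − calculated = 313 − 307.8 = 5.2 mOsm/kg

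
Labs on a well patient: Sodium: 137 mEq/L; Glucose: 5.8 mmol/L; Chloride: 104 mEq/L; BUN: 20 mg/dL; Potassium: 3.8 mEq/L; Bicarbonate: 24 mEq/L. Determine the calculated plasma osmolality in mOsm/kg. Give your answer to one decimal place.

286.9 mOsm/kg

Calculated osmolality = 2·Na + glucose + BUN/2.8
= 2·137 + 5.8 + 20/2.8
= 274 + 5.80 + 7.14
= 286.94 mOsm/kg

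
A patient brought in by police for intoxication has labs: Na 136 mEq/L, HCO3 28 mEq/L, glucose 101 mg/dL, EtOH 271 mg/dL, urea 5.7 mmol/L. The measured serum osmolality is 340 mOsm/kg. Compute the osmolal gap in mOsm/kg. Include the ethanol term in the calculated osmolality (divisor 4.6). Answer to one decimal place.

-2.2 mOsm/kg

Calculated osmolality = 2·Na + glucose/18 + urea + ethanol/4.6
= 2·136 + 101/18 + 5.7 + 271/4.6
= 272 + 5.61 + 5.70 + 58.91
= 342.22 mOsm/kg ≈ 342.2 mOsm/kg
Osmolar gap = measured − calculated = 340 − 342.2 = -2.2 mOsm/kg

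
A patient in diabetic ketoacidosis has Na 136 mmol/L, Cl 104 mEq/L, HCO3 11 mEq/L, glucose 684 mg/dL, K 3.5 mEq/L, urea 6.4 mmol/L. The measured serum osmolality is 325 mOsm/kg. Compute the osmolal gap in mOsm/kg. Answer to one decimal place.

Calculated osmolality = 2·Na + glucose/18 + urea
= 2·136 + 684/18 + 6.4
= 272 + 38 + 6.40
= 316.4 mOsm/kg ≈ 316.4 mOsm/kg
Osmolar gap = measured − calculated = 325 − 316.4 = 8.6 mOsm/kg

8.6 mOsm/kg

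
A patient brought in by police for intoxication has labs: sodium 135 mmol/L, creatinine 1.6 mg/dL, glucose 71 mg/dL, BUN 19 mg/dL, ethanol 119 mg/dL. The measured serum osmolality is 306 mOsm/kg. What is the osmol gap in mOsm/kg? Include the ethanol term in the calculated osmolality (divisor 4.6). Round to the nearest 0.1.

-0.6 mOsm/kg

Calculated osmolality = 2·Na + glucose/18 + BUN/2.8 + ethanol/4.6
= 2·135 + 71/18 + 19/2.8 + 119/4.6
= 270 + 3.94 + 6.79 + 25.87
= 306.6 mOsm/kg ≈ 306.6 mOsm/kg
Osmolar gap = measured − calculated = 306 − 306.6 = -0.6 mOsm/kg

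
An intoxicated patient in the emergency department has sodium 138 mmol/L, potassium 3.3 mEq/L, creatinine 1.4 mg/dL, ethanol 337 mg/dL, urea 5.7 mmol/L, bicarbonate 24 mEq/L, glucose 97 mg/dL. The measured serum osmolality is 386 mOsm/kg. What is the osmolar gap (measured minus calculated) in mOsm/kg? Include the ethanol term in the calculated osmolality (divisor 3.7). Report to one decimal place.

7.8 mOsm/kg

Calculated osmolality = 2·Na + glucose/18 + urea + ethanol/3.7
= 2·138 + 97/18 + 5.7 + 337/3.7
= 276 + 5.39 + 5.70 + 91.08
= 378.17 mOsm/kg ≈ 378.2 mOsm/kg
Osmolar gap = measured − calculated = 386 − 378.2 = 7.8 mOsm/kg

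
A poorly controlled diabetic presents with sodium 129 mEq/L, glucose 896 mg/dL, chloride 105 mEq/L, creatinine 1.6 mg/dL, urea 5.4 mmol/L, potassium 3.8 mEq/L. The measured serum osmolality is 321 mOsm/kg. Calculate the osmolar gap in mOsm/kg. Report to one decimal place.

Calculated osmolality = 2·Na + glucose/18 + urea
= 2·129 + 896/18 + 5.4
= 258 + 49.78 + 5.40
= 313.18 mOsm/kg ≈ 313.2 mOsm/kg
Osmolar gap = measured − calculated = 321 − 313.2 = 7.8 mOsm/kg

7.8 mOsm/kg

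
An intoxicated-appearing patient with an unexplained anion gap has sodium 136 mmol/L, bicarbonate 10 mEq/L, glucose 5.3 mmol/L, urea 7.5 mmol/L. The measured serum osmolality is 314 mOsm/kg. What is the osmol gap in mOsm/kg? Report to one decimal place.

Calculated osmolality = 2·Na + glucose + urea
= 2·136 + 5.3 + 7.5
= 272 + 5.30 + 7.50
= 284.8 mOsm/kg ≈ 284.8 mOsm/kg
Osmolar gap = measured − calculated = 314 − 284.8 = 29.2 mOsm/kg

29.2 mOsm/kg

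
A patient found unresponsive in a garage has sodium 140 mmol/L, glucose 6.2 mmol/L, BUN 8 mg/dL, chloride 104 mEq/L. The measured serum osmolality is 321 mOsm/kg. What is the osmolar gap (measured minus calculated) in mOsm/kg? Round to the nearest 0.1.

Calculated osmolality = 2·Na + glucose + BUN/2.8
= 2·140 + 6.2 + 8/2.8
= 280 + 6.20 + 2.86
= 289.06 mOsm/kg ≈ 289.1 mOsm/kg
Osmolar gap = measured − calculated = 321 − 289.1 = 31.9 mOsm/kg

31.9 mOsm/kg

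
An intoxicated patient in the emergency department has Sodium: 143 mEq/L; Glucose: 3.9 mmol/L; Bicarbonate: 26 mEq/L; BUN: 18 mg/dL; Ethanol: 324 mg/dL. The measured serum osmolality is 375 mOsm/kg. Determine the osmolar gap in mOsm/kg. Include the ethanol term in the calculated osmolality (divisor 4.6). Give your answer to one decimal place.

Calculated osmolality = 2·Na + glucose + BUN/2.8 + ethanol/4.6
= 2·143 + 3.9 + 18/2.8 + 324/4.6
= 286 + 3.90 + 6.43 + 70.43
= 366.76 mOsm/kg ≈ 366.8 mOsm/kg
Osmolar gap = measured − calculated = 375 − 366.8 = 8.2 mOsm/kg

8.2 mOsm/kg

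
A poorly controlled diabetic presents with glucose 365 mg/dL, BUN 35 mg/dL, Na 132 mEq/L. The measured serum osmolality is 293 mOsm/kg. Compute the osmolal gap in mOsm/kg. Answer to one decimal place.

Calculated osmolality = 2·Na + glucose/18 + BUN/2.8
= 2·132 + 365/18 + 35/2.8
= 264 + 20.28 + 12.50
= 296.78 mOsm/kg ≈ 296.8 mOsm/kg
Osmolar gap = measured − calculated = 293 − 296.8 = -3.8 mOsm/kg

-3.8 mOsm/kg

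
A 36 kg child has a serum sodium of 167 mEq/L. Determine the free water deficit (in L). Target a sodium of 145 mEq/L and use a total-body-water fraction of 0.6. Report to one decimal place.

TBW = 0.6 · 36 = 21.6 L
Free water deficit = TBW · (Na/145 − 1)
= 21.6 · (167/145 − 1)
= 21.6 · 0.1517
= 3.28 L

3.3 L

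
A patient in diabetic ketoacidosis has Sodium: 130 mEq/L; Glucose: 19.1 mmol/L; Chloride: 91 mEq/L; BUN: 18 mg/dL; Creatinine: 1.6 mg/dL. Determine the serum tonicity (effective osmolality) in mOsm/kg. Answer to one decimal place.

279.1 mOsm/kg

Effective osmolality excludes urea (freely permeant across cell membranes):
2·Na + glucose
= 2·130 + 19.1
= 260 + 19.1
= 279.1 mOsm/kg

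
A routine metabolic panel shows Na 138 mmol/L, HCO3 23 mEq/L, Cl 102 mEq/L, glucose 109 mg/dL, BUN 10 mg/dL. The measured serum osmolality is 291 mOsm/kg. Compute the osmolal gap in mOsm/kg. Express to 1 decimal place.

5.4 mOsm/kg

Calculated osmolality = 2·Na + glucose/18 + BUN/2.8
= 2·138 + 109/18 + 10/2.8
= 276 + 6.06 + 3.57
= 285.63 mOsm/kg ≈ 285.6 mOsm/kg
Osmolar gap = measured − calculated = 291 − 285.6 = 5.4 mOsm/kg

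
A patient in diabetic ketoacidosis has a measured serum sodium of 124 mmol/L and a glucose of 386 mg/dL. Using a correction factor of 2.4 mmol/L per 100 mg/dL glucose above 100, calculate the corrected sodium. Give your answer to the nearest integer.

Corrected Na = measured Na + 2.4 · (glucose − 100)/100
= 124 + 2.4 · (386 − 100)/100
= 124 + 6.9
= 130.9 mmol/L

131 mmol/L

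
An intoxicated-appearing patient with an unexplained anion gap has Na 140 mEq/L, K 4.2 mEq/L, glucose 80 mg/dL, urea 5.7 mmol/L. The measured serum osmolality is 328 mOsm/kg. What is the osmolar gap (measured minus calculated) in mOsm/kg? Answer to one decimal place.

37.9 mOsm/kg

Calculated osmolality = 2·Na + glucose/18 + urea
= 2·140 + 80/18 + 5.7
= 280 + 4.44 + 5.70
= 290.14 mOsm/kg ≈ 290.1 mOsm/kg
Osmolar gap = measured − calculated = 328 − 290.1 = 37.9 mOsm/kg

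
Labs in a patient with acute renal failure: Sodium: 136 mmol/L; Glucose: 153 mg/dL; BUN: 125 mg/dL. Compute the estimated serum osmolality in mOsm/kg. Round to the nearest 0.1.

Calculated osmolality = 2·Na + glucose/18 + BUN/2.8
= 2·136 + 153/18 + 125/2.8
= 272 + 8.50 + 44.64
= 325.14 mOsm/kg

325.1 mOsm/kg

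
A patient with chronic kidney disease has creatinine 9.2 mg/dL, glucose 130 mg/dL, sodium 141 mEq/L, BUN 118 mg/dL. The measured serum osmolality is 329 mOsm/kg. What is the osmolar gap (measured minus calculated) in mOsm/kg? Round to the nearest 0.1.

Calculated osmolality = 2·Na + glucose/18 + BUN/2.8
= 2·141 + 130/18 + 118/2.8
= 282 + 7.22 + 42.14
= 331.36 mOsm/kg ≈ 331.4 mOsm/kg
Osmolar gap = measured − calculated = 329 − 331.4 = -2.4 mOsm/kg

-2.4 mOsm/kg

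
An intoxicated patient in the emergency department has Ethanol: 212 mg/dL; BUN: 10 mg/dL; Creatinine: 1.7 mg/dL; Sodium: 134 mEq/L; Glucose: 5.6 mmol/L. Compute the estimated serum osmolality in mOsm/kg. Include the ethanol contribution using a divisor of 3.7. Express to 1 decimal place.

334.5 mOsm/kg

Calculated osmolality = 2·Na + glucose + BUN/2.8 + ethanol/3.7
= 2·134 + 5.6 + 10/2.8 + 212/3.7
= 268 + 5.60 + 3.57 + 57.30
= 334.47 mOsm/kg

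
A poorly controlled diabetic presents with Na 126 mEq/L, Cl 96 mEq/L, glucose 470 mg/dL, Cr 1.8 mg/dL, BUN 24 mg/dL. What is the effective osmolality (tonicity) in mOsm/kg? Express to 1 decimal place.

278.1 mOsm/kg

Effective osmolality excludes urea (freely permeant across cell membranes):
2·Na + glucose/18
= 2·126 + 470/18
= 252 + 26.11
= 278.11 mOsm/kg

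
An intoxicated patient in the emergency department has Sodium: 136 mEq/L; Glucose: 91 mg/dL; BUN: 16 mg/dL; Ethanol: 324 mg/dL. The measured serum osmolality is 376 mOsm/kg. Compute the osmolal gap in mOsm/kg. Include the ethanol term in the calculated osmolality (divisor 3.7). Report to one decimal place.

Calculated osmolality = 2·Na + glucose/18 + BUN/2.8 + ethanol/3.7
= 2·136 + 91/18 + 16/2.8 + 324/3.7
= 272 + 5.06 + 5.71 + 87.57
= 370.34 mOsm/kg ≈ 370.3 mOsm/kg
Osmolar gap = measured − calculated = 376 − 370.3 = 5.7 mOsm/kg

5.7 mOsm/kg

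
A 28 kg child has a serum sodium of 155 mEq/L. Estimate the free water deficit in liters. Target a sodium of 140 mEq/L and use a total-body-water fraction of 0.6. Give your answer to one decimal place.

TBW = 0.6 · 28 = 16.8 L
Free water deficit = TBW · (Na/140 − 1)
= 16.8 · (155/140 − 1)
= 16.8 · 0.1071
= 1.8 L

1.8 L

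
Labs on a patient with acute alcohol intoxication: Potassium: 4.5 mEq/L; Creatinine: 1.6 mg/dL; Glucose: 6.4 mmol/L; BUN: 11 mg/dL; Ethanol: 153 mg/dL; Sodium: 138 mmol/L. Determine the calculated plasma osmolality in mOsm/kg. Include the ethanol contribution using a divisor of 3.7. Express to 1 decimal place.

Calculated osmolality = 2·Na + glucose + BUN/2.8 + ethanol/3.7
= 2·138 + 6.4 + 11/2.8 + 153/3.7
= 276 + 6.40 + 3.93 + 41.35
= 327.68 mOsm/kg

327.7 mOsm/kg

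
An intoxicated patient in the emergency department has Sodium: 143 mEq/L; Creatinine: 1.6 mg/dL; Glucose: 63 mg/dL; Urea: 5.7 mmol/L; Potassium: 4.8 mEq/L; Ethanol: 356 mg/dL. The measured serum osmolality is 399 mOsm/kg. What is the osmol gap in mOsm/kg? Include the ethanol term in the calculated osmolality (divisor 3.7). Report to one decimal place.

7.6 mOsm/kg

Calculated osmolality = 2·Na + glucose/18 + urea + ethanol/3.7
= 2·143 + 63/18 + 5.7 + 356/3.7
= 286 + 3.50 + 5.70 + 96.22
= 391.42 mOsm/kg ≈ 391.4 mOsm/kg
Osmolar gap = measured − calculated = 399 − 391.4 = 7.6 mOsm/kg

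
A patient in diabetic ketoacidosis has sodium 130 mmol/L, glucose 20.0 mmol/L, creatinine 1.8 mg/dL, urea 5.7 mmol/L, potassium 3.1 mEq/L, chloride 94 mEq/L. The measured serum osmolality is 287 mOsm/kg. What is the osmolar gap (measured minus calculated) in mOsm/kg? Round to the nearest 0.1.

Calculated osmolality = 2·Na + glucose + urea
= 2·130 + 20 + 5.7
= 260 + 20 + 5.70
= 285.7 mOsm/kg ≈ 285.7 mOsm/kg
Osmolar gap = measured − calculated = 287 − 285.7 = 1.3 mOsm/kg

1.3 mOsm/kg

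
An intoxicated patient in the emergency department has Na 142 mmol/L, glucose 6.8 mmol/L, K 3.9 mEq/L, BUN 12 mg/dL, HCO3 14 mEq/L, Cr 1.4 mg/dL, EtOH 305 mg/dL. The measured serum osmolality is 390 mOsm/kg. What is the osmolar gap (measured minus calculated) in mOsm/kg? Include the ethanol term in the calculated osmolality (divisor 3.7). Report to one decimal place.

Calculated osmolality = 2·Na + glucose + BUN/2.8 + ethanol/3.7
= 2·142 + 6.8 + 12/2.8 + 305/3.7
= 284 + 6.80 + 4.29 + 82.43
= 377.52 mOsm/kg ≈ 377.5 mOsm/kg
Osmolar gap = measured − calculated = 390 − 377.5 = 12.5 mOsm/kg

12.5 mOsm/kg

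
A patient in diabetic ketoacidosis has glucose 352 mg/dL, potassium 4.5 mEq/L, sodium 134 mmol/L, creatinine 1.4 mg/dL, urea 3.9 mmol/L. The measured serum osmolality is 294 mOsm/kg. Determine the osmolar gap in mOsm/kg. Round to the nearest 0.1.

2.5 mOsm/kg

Calculated osmolality = 2·Na + glucose/18 + urea
= 2·134 + 352/18 + 3.9
= 268 + 19.56 + 3.90
= 291.46 mOsm/kg ≈ 291.5 mOsm/kg
Osmolar gap = measured − calculated = 294 − 291.5 = 2.5 mOsm/kg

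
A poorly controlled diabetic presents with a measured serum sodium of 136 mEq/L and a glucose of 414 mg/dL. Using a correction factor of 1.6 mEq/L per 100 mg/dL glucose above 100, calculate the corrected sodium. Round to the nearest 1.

141 mEq/L

Corrected Na = measured Na + 1.6 · (glucose − 100)/100
= 136 + 1.6 · (414 − 100)/100
= 136 + 5
= 141 mEq/L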